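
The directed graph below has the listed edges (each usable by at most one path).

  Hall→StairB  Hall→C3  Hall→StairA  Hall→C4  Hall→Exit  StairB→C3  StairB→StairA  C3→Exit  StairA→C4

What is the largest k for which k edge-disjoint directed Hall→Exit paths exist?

Assign every edge capacity 1; by Menger, the answer equals the max flow.
Path Hall→Exit (+1); total 1.
Path Hall→C3→Exit (+1); total 2.
No residual Hall→Exit path; max flow = 2.
Certifying cut of size 2: {C3→Exit, Hall→Exit}.

2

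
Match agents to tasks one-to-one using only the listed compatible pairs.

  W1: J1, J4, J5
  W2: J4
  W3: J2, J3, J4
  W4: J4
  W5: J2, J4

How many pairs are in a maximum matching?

4

Unit-capacity flow: source→left, listed edges, right→sink; max matching = max flow.
Augmenting path W1→J1 (+1); matched 1.
Augmenting path W2→J4 (+1); matched 2.
Augmenting path W3→J2 (+1); matched 3.
Augmenting path W5→J2→W3→J3 (+1); matched 4.
No augmenting path remains; maximum matching = 4.
König certificate: {W1, W3, W5, J4} is a vertex cover of size 4 (every listed pair touches it), so no matching can be larger.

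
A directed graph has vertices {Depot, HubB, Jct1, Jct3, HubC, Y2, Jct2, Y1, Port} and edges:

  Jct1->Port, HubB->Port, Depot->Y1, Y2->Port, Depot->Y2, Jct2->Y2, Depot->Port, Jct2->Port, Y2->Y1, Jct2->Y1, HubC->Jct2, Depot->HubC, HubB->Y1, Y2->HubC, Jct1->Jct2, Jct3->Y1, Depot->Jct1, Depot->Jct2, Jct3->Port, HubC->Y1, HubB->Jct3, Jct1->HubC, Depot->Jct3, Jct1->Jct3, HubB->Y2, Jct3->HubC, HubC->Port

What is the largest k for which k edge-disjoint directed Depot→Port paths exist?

Assign every edge capacity 1; by Menger, the answer equals the max flow.
Path Depot→Port (+1); total 1.
Path Depot→Jct1→Port (+1); total 2.
Path Depot→Jct3→Port (+1); total 3.
Path Depot→HubC→Port (+1); total 4.
Path Depot→Y2→Port (+1); total 5.
Path Depot→Jct2→Port (+1); total 6.
No residual Depot→Port path; max flow = 6.
Certifying cut of size 6: {Depot→HubC, Depot→Jct1, Depot→Jct2, Depot→Jct3, Depot→Port, Depot→Y2}.

6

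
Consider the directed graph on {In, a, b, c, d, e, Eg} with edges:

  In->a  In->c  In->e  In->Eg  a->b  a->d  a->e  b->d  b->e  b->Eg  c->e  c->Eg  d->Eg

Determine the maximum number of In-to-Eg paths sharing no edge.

Assign every edge capacity 1; by Menger, the answer equals the max flow.
Path In→Eg (+1); total 1.
Path In→c→Eg (+1); total 2.
Path In→a→b→Eg (+1); total 3.
No residual In→Eg path; max flow = 3.
Certifying cut of size 3: {In→Eg, In→a, In→c}.

3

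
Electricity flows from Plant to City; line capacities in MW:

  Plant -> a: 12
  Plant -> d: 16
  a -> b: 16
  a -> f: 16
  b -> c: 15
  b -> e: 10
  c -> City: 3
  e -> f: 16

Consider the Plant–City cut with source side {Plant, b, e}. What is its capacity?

Edges leaving {Plant, b, e}: Plant→a (12), Plant→d (16), b→c (15), e→f (16).
Cut capacity = 12 + 16 + 15 + 16 = 59.

59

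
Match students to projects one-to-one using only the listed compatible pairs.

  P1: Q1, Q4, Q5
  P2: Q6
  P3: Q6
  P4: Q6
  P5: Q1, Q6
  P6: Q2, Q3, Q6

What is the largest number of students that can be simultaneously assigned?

Unit-capacity flow: source→left, listed edges, right→sink; max matching = max flow.
Augmenting path P1→Q1 (+1); matched 1.
Augmenting path P2→Q6 (+1); matched 2.
Augmenting path P6→Q2 (+1); matched 3.
Augmenting path P5→Q1→P1→Q4 (+1); matched 4.
No augmenting path remains; maximum matching = 4.
König certificate: {P1, P5, P6, Q6} is a vertex cover of size 4 (every listed pair touches it), so no matching can be larger.

4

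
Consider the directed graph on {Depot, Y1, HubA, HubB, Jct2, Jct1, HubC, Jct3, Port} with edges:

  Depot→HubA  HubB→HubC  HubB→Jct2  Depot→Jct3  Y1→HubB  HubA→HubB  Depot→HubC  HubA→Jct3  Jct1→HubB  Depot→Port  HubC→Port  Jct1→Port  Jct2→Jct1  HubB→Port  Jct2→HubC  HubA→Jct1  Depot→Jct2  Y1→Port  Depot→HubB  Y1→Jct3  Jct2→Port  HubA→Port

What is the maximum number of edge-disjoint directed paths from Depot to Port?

5

Assign every edge capacity 1; by Menger, the answer equals the max flow.
Path Depot→Port (+1); total 1.
Path Depot→HubA→Port (+1); total 2.
Path Depot→HubB→Port (+1); total 3.
Path Depot→Jct2→Port (+1); total 4.
Path Depot→HubC→Port (+1); total 5.
No residual Depot→Port path; max flow = 5.
Certifying cut of size 5: {Depot→HubA, Depot→HubB, Depot→HubC, Depot→Jct2, Depot→Port}.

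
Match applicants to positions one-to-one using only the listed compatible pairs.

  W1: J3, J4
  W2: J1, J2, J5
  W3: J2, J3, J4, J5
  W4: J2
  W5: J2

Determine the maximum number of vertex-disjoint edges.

4

Unit-capacity flow: source→left, listed edges, right→sink; max matching = max flow.
Augmenting path W1→J3 (+1); matched 1.
Augmenting path W2→J1 (+1); matched 2.
Augmenting path W3→J2 (+1); matched 3.
Augmenting path W4→J2→W3→J4 (+1); matched 4.
No augmenting path remains; maximum matching = 4.
König certificate: {W1, W2, W3, J2} is a vertex cover of size 4 (every listed pair touches it), so no matching can be larger.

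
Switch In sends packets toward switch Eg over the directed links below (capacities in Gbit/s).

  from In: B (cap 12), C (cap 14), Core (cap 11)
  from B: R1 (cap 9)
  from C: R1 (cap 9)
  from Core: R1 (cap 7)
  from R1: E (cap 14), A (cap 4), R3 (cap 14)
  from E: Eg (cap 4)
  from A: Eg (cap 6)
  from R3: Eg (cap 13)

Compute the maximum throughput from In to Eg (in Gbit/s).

21

Augment In→B→R1→E→Eg: bottleneck 4, flow now 4.
Augment In→B→R1→A→Eg: bottleneck 4, flow now 8.
Augment In→B→R1→R3→Eg: bottleneck 1, flow now 9.
Augment In→C→R1→R3→Eg: bottleneck 9, flow now 18.
Augment In→Core→R1→R3→Eg: bottleneck 3, flow now 21.
No augmenting path remains; maximum flow = 21.
In the residual graph, reachable from In: {In, B, C, Core, R1, E, R3}.
Min-cut edges: R1→A (4), E→Eg (4), R3→Eg (13); capacity 4 + 4 + 13 = 21.
This cut is saturated, so no flow can exceed 21.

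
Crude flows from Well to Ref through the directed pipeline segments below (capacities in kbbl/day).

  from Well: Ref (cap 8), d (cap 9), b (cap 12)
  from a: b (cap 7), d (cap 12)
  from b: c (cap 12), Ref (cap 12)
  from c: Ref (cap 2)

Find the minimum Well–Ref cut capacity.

Augment Well→Ref: bottleneck 8, flow now 8.
Augment Well→b→Ref: bottleneck 12, flow now 20.
No augmenting path remains; maximum flow = 20.
By max-flow min-cut, the minimum cut capacity equals the max flow.
In the residual graph, reachable from Well: {Well, d}.
Min-cut edges: Well→b (12), Well→Ref (8); capacity 12 + 8 = 20.

20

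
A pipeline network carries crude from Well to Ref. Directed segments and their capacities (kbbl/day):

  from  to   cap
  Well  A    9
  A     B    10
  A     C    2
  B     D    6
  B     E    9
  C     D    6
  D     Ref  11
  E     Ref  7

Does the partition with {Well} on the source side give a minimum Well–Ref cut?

Given cut capacity: 9 = 9.
Augment Well→A→B→D→Ref: bottleneck 6, flow now 6.
Augment Well→A→B→E→Ref: bottleneck 3, flow now 9.
No augmenting path remains; maximum flow = 9.
Cut capacity 9 equals the max flow, so it is a minimum cut.

Yes — it is a minimum cut (capacity 9).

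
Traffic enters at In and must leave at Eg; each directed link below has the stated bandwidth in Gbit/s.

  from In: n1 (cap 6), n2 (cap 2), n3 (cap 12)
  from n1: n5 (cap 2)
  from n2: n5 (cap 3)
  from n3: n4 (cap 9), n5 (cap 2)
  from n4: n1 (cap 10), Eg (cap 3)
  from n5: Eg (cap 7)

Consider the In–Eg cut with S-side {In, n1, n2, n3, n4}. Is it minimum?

No — its capacity is 10, but the minimum cut has capacity 9.

Given cut capacity: 2 + 3 + 2 + 3 = 10.
Augment In→n1→n5→Eg: bottleneck 2, flow now 2.
Augment In→n2→n5→Eg: bottleneck 2, flow now 4.
Augment In→n3→n4→Eg: bottleneck 3, flow now 7.
Augment In→n3→n5→Eg: bottleneck 2, flow now 9.
No augmenting path remains; maximum flow = 9.
In the residual graph, reachable from In: {In, n1, n3, n4}.
Min-cut edges: In→n2 (2), n1→n5 (2), n3→n5 (2), n4→Eg (3); capacity 2 + 2 + 2 + 3 = 9.
Cut capacity 10 exceeds the max flow 9, so it is not minimum.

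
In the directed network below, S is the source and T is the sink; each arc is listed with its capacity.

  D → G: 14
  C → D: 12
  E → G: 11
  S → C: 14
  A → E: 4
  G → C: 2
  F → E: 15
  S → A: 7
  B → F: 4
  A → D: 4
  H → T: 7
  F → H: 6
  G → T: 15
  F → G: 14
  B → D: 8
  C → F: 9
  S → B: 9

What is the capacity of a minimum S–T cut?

Augment S→A→D→G→T: bottleneck 4, flow now 4.
Augment S→A→E→G→T: bottleneck 3, flow now 7.
Augment S→B→D→G→T: bottleneck 8, flow now 15.
Augment S→B→F→H→T: bottleneck 1, flow now 16.
Augment S→C→F→H→T: bottleneck 5, flow now 21.
No augmenting path remains; maximum flow = 21.
By max-flow min-cut, the minimum cut capacity equals the max flow.
In the residual graph, reachable from S: {S, A, B, C, D, E, F, G}.
Min-cut edges: F→H (6), G→T (15); capacity 6 + 15 = 21.

21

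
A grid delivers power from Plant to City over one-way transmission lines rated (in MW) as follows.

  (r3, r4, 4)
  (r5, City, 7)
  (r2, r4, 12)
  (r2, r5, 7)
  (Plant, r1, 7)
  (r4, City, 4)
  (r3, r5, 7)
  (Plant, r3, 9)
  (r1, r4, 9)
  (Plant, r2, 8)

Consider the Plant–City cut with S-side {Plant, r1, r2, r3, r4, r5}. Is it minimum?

Given cut capacity: 4 + 7 = 11.
Augment Plant→r1→r4→City: bottleneck 4, flow now 4.
Augment Plant→r2→r5→City: bottleneck 7, flow now 11.
No augmenting path remains; maximum flow = 11.
Cut capacity 11 equals the max flow, so it is a minimum cut.

Yes — it is a minimum cut (capacity 11).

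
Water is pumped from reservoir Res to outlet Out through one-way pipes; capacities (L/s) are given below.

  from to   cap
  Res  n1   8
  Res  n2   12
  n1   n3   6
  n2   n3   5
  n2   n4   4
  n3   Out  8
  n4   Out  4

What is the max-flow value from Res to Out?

12

Augment Res→n1→n3→Out: bottleneck 6, flow now 6.
Augment Res→n2→n3→Out: bottleneck 2, flow now 8.
Augment Res→n2→n4→Out: bottleneck 4, flow now 12.
No augmenting path remains; maximum flow = 12.
In the residual graph, reachable from Res: {Res, n1, n2, n3}.
Min-cut edges: n2→n4 (4), n3→Out (8); capacity 4 + 8 = 12.
This cut is saturated, so no flow can exceed 12.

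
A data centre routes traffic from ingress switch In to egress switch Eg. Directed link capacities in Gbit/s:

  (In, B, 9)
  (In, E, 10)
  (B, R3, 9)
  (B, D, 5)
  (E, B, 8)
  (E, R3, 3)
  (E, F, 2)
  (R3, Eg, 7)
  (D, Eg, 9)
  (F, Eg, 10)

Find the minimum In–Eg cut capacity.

14

Augment In→B→R3→Eg: bottleneck 7, flow now 7.
Augment In→B→D→Eg: bottleneck 2, flow now 9.
Augment In→E→F→Eg: bottleneck 2, flow now 11.
Augment In→E→B→D→Eg: bottleneck 3, flow now 14.
No augmenting path remains; maximum flow = 14.
By max-flow min-cut, the minimum cut capacity equals the max flow.
In the residual graph, reachable from In: {In, B, E, R3}.
Min-cut edges: B→D (5), E→F (2), R3→Eg (7); capacity 5 + 2 + 7 = 14.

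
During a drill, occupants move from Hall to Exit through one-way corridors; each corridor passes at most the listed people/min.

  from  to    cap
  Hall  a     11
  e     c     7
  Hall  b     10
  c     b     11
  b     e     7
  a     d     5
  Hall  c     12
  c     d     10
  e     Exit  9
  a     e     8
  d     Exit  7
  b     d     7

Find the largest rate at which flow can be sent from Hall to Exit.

Augment Hall→a→d→Exit: bottleneck 5, flow now 5.
Augment Hall→a→e→Exit: bottleneck 6, flow now 11.
Augment Hall→b→d→Exit: bottleneck 2, flow now 13.
Augment Hall→b→e→Exit: bottleneck 3, flow now 16.
No augmenting path remains; maximum flow = 16.
In the residual graph, reachable from Hall: {Hall, a, b, c, d, e}.
Min-cut edges: d→Exit (7), e→Exit (9); capacity 7 + 9 = 16.
This cut is saturated, so no flow can exceed 16.

16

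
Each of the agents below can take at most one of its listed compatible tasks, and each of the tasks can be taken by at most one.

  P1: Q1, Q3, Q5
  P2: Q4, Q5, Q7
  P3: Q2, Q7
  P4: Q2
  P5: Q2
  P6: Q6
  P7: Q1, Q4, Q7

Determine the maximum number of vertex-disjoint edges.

6

Unit-capacity flow: source→left, listed edges, right→sink; max matching = max flow.
Augmenting path P1→Q1 (+1); matched 1.
Augmenting path P2→Q4 (+1); matched 2.
Augmenting path P3→Q2 (+1); matched 3.
Augmenting path P6→Q6 (+1); matched 4.
Augmenting path P7→Q7 (+1); matched 5.
Augmenting path P4→Q2→P3→Q7→P7→Q1→P1→Q3 (+1); matched 6.
No augmenting path remains; maximum matching = 6.
König certificate: {P1, P2, P3, P6, P7, Q2} is a vertex cover of size 6 (every listed pair touches it), so no matching can be larger.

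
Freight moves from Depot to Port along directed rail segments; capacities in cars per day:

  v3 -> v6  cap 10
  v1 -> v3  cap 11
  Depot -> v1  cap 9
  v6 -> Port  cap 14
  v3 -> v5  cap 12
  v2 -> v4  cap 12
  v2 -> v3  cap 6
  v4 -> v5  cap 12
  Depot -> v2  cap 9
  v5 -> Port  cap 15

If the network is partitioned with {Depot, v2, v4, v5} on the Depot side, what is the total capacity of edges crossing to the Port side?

Edges leaving {Depot, v2, v4, v5}: Depot→v1 (9), v2→v3 (6), v5→Port (15).
Cut capacity = 9 + 6 + 15 = 30.

30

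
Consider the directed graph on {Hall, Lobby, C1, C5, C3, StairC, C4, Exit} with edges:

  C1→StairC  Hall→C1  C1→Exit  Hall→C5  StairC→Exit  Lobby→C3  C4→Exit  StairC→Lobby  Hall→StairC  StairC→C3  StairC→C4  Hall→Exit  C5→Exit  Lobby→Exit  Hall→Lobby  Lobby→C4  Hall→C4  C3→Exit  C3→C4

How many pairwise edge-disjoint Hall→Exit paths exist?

Assign every edge capacity 1; by Menger, the answer equals the max flow.
Path Hall→Exit (+1); total 1.
Path Hall→Lobby→Exit (+1); total 2.
Path Hall→C1→Exit (+1); total 3.
Path Hall→C5→Exit (+1); total 4.
Path Hall→StairC→Exit (+1); total 5.
Path Hall→C4→Exit (+1); total 6.
No residual Hall→Exit path; max flow = 6.
Certifying cut of size 6: {Hall→C1, Hall→C4, Hall→C5, Hall→Exit, Hall→Lobby, Hall→StairC}.

6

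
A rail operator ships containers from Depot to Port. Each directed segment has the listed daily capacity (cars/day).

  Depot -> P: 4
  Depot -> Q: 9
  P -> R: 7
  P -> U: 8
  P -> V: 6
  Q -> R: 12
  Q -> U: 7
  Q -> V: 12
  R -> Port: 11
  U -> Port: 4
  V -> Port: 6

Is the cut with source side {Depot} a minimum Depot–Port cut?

Yes — it is a minimum cut (capacity 13).

Given cut capacity: 4 + 9 = 13.
Augment Depot→P→R→Port: bottleneck 4, flow now 4.
Augment Depot→Q→R→Port: bottleneck 7, flow now 11.
Augment Depot→Q→U→Port: bottleneck 2, flow now 13.
No augmenting path remains; maximum flow = 13.
Cut capacity 13 equals the max flow, so it is a minimum cut.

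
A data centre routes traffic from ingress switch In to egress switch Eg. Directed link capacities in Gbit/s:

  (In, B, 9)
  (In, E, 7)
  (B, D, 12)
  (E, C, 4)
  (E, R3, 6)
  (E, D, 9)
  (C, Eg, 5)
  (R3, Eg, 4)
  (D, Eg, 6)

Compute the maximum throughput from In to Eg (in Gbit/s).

Augment In→B→D→Eg: bottleneck 6, flow now 6.
Augment In→E→C→Eg: bottleneck 4, flow now 10.
Augment In→E→R3→Eg: bottleneck 3, flow now 13.
No augmenting path remains; maximum flow = 13.
In the residual graph, reachable from In: {In, B, D}.
Min-cut edges: In→E (7), D→Eg (6); capacity 7 + 6 = 13.
This cut is saturated, so no flow can exceed 13.

13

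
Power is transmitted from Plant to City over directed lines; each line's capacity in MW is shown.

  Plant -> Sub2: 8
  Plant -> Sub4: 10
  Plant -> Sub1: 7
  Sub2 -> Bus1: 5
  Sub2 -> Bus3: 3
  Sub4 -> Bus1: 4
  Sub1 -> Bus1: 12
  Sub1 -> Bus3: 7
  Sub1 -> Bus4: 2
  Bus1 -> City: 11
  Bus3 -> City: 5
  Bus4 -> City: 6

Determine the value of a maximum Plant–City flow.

Augment Plant→Sub2→Bus1→City: bottleneck 5, flow now 5.
Augment Plant→Sub2→Bus3→City: bottleneck 3, flow now 8.
Augment Plant→Sub4→Bus1→City: bottleneck 4, flow now 12.
Augment Plant→Sub1→Bus1→City: bottleneck 2, flow now 14.
Augment Plant→Sub1→Bus3→City: bottleneck 2, flow now 16.
Augment Plant→Sub1→Bus4→City: bottleneck 2, flow now 18.
No augmenting path remains; maximum flow = 18.
In the residual graph, reachable from Plant: {Plant, Sub2, Sub4, Sub1, Bus1, Bus3}.
Min-cut edges: Sub1→Bus4 (2), Bus1→City (11), Bus3→City (5); capacity 2 + 11 + 5 = 18.
This cut is saturated, so no flow can exceed 18.

18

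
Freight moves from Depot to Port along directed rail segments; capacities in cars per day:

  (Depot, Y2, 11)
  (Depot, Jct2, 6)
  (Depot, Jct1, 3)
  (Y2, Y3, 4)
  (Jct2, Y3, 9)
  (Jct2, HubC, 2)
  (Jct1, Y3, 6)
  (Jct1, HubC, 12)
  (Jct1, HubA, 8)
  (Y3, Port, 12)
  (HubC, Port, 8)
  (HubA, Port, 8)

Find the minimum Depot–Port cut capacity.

13

Augment Depot→Y2→Y3→Port: bottleneck 4, flow now 4.
Augment Depot→Jct2→Y3→Port: bottleneck 6, flow now 10.
Augment Depot→Jct1→Y3→Port: bottleneck 2, flow now 12.
Augment Depot→Jct1→HubC→Port: bottleneck 1, flow now 13.
No augmenting path remains; maximum flow = 13.
By max-flow min-cut, the minimum cut capacity equals the max flow.
In the residual graph, reachable from Depot: {Depot, Y2}.
Min-cut edges: Depot→Jct2 (6), Depot→Jct1 (3), Y2→Y3 (4); capacity 6 + 3 + 4 = 13.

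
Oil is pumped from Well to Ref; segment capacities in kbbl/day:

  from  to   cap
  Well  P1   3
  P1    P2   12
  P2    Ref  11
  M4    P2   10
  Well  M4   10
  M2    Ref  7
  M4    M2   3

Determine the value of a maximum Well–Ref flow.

Augment Well→P1→P2→Ref: bottleneck 3, flow now 3.
Augment Well→M4→M2→Ref: bottleneck 3, flow now 6.
Augment Well→M4→P2→Ref: bottleneck 7, flow now 13.
No augmenting path remains; maximum flow = 13.
In the residual graph, reachable from Well: {Well}.
Min-cut edges: Well→P1 (3), Well→M4 (10); capacity 3 + 10 = 13.
This cut is saturated, so no flow can exceed 13.

13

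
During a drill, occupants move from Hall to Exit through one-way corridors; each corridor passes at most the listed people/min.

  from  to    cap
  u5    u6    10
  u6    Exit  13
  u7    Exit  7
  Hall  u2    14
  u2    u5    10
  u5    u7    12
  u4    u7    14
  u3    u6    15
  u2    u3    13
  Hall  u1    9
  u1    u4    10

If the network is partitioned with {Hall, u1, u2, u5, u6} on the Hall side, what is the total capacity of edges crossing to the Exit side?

48

Edges leaving {Hall, u1, u2, u5, u6}: u1→u4 (10), u2→u3 (13), u5→u7 (12), u6→Exit (13).
Cut capacity = 10 + 13 + 12 + 13 = 48.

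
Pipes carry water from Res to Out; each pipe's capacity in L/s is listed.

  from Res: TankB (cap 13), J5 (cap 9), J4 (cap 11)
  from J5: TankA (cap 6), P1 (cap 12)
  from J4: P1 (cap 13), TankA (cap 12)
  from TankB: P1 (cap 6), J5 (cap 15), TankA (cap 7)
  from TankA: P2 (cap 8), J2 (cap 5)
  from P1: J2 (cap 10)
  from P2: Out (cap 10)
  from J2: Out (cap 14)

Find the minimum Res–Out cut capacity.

Augment Res→J5→TankA→P2→Out: bottleneck 6, flow now 6.
Augment Res→J5→P1→J2→Out: bottleneck 3, flow now 9.
Augment Res→J4→TankA→P2→Out: bottleneck 2, flow now 11.
Augment Res→J4→TankA→J2→Out: bottleneck 5, flow now 16.
Augment Res→J4→P1→J2→Out: bottleneck 4, flow now 20.
Augment Res→TankB→P1→J2→Out: bottleneck 2, flow now 22.
No augmenting path remains; maximum flow = 22.
By max-flow min-cut, the minimum cut capacity equals the max flow.
In the residual graph, reachable from Res: {Res, J5, J4, TankB, TankA, P1, J2}.
Min-cut edges: TankA→P2 (8), J2→Out (14); capacity 8 + 14 = 22.

22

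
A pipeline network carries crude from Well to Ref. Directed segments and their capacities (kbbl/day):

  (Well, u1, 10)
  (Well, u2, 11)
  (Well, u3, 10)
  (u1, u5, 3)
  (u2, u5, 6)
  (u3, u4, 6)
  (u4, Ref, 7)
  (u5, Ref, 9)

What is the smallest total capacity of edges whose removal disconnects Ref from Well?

15

Augment Well→u1→u5→Ref: bottleneck 3, flow now 3.
Augment Well→u2→u5→Ref: bottleneck 6, flow now 9.
Augment Well→u3→u4→Ref: bottleneck 6, flow now 15.
No augmenting path remains; maximum flow = 15.
By max-flow min-cut, the minimum cut capacity equals the max flow.
In the residual graph, reachable from Well: {Well, u1, u2, u3}.
Min-cut edges: u1→u5 (3), u2→u5 (6), u3→u4 (6); capacity 3 + 6 + 6 = 15.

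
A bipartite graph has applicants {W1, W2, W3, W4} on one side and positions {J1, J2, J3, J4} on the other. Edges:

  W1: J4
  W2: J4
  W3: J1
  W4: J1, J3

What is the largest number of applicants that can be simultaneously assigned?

3

Unit-capacity flow: source→left, listed edges, right→sink; max matching = max flow.
Augmenting path W1→J4 (+1); matched 1.
Augmenting path W3→J1 (+1); matched 2.
Augmenting path W4→J3 (+1); matched 3.
No augmenting path remains; maximum matching = 3.
König certificate: {W3, W4, J4} is a vertex cover of size 3 (every listed pair touches it), so no matching can be larger.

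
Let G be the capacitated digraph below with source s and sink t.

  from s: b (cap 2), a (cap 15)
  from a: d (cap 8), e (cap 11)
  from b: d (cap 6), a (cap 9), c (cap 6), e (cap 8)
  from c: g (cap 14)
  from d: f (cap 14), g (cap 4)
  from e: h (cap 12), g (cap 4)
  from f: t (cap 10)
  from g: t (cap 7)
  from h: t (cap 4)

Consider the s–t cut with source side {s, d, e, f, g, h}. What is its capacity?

38

Edges leaving {s, d, e, f, g, h}: s→a (15), s→b (2), f→t (10), g→t (7), h→t (4).
Cut capacity = 15 + 2 + 10 + 7 + 4 = 38.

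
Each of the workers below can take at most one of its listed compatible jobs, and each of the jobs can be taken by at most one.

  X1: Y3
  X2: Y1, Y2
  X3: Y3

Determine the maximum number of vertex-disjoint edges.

2

Unit-capacity flow: source→left, listed edges, right→sink; max matching = max flow.
Augmenting path X1→Y3 (+1); matched 1.
Augmenting path X2→Y1 (+1); matched 2.
No augmenting path remains; maximum matching = 2.
König certificate: {X2, Y3} is a vertex cover of size 2 (every listed pair touches it), so no matching can be larger.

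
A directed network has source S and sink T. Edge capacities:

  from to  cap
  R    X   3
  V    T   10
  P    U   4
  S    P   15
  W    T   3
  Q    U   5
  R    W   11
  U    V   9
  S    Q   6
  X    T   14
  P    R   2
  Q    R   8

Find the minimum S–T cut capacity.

Augment S→P→R→W→T: bottleneck 2, flow now 2.
Augment S→P→U→V→T: bottleneck 4, flow now 6.
Augment S→Q→R→W→T: bottleneck 1, flow now 7.
Augment S→Q→R→X→T: bottleneck 3, flow now 10.
Augment S→Q→U→V→T: bottleneck 2, flow now 12.
No augmenting path remains; maximum flow = 12.
By max-flow min-cut, the minimum cut capacity equals the max flow.
In the residual graph, reachable from S: {S, P}.
Min-cut edges: S→Q (6), P→R (2), P→U (4); capacity 6 + 2 + 4 = 12.

12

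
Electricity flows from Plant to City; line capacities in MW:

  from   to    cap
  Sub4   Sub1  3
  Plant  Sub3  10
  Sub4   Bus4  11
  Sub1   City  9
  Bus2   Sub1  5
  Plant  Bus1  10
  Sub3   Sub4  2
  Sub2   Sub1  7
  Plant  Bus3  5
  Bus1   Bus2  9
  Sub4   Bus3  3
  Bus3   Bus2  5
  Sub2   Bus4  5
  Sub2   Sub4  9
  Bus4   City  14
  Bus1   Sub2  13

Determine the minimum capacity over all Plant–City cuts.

17

Augment Plant→Bus1→Bus2→Sub1→City: bottleneck 5, flow now 5.
Augment Plant→Bus1→Sub2→Sub1→City: bottleneck 4, flow now 9.
Augment Plant→Bus1→Sub2→Bus4→City: bottleneck 1, flow now 10.
Augment Plant→Sub3→Sub4→Bus4→City: bottleneck 2, flow now 12.
Augment Plant→Bus3→Bus2→Bus1→Sub2→Bus4→City: bottleneck 4, flow now 16. (uses reverse residual edge)
Augment Plant→Bus3→Bus2→Bus1→Sub2→Sub4→Bus4→City: bottleneck 1, flow now 17. (uses reverse residual edge)
No augmenting path remains; maximum flow = 17.
By max-flow min-cut, the minimum cut capacity equals the max flow.
In the residual graph, reachable from Plant: {Plant, Sub3}.
Min-cut edges: Plant→Bus1 (10), Plant→Bus3 (5), Sub3→Sub4 (2); capacity 10 + 5 + 2 = 17.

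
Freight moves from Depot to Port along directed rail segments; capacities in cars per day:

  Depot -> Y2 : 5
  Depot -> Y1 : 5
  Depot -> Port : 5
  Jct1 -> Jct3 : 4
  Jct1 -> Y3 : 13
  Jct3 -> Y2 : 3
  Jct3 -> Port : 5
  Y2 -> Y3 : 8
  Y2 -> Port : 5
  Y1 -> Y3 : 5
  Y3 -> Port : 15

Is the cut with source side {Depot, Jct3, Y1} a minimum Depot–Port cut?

Given cut capacity: 5 + 5 + 3 + 5 + 5 = 23.
Augment Depot→Port: bottleneck 5, flow now 5.
Augment Depot→Y2→Port: bottleneck 5, flow now 10.
Augment Depot→Y1→Y3→Port: bottleneck 5, flow now 15.
No augmenting path remains; maximum flow = 15.
In the residual graph, reachable from Depot: {Depot}.
Min-cut edges: Depot→Y2 (5), Depot→Y1 (5), Depot→Port (5); capacity 5 + 5 + 5 = 15.
Cut capacity 23 exceeds the max flow 15, so it is not minimum.

No — its capacity is 23, but the minimum cut has capacity 15.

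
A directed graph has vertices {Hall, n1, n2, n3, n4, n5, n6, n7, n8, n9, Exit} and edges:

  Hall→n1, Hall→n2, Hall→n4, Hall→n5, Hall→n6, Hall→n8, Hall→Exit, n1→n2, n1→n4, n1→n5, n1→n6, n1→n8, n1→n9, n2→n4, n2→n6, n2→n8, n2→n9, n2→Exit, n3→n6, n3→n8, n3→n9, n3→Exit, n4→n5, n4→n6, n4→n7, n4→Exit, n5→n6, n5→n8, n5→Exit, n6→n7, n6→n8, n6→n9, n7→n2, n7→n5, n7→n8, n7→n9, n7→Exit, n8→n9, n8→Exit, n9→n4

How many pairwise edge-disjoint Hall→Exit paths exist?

Assign every edge capacity 1; by Menger, the answer equals the max flow.
Path Hall→Exit (+1); total 1.
Path Hall→n2→Exit (+1); total 2.
Path Hall→n4→Exit (+1); total 3.
Path Hall→n5→Exit (+1); total 4.
Path Hall→n8→Exit (+1); total 5.
Path Hall→n6→n7→Exit (+1); total 6.
No residual Hall→Exit path; max flow = 6.
Certifying cut of size 6: {Hall→Exit, n2→Exit, n4→Exit, n5→Exit, n7→Exit, n8→Exit}.

6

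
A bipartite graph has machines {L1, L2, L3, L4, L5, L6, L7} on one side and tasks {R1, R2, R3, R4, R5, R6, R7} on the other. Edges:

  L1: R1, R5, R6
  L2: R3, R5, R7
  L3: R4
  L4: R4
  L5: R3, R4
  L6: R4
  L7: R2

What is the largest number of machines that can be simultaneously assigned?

5

Unit-capacity flow: source→left, listed edges, right→sink; max matching = max flow.
Augmenting path L1→R1 (+1); matched 1.
Augmenting path L2→R3 (+1); matched 2.
Augmenting path L3→R4 (+1); matched 3.
Augmenting path L7→R2 (+1); matched 4.
Augmenting path L5→R3→L2→R5 (+1); matched 5.
No augmenting path remains; maximum matching = 5.
König certificate: {L1, L2, L5, L7, R4} is a vertex cover of size 5 (every listed pair touches it), so no matching can be larger.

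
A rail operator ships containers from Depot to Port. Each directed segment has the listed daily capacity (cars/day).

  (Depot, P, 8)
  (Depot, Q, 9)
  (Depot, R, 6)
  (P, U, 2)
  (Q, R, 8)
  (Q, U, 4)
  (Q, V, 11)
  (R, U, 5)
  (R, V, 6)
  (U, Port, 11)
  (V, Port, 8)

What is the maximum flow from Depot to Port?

17

Augment Depot→P→U→Port: bottleneck 2, flow now 2.
Augment Depot→Q→U→Port: bottleneck 4, flow now 6.
Augment Depot→Q→V→Port: bottleneck 5, flow now 11.
Augment Depot→R→U→Port: bottleneck 5, flow now 16.
Augment Depot→R→V→Port: bottleneck 1, flow now 17.
No augmenting path remains; maximum flow = 17.
In the residual graph, reachable from Depot: {Depot, P}.
Min-cut edges: Depot→Q (9), Depot→R (6), P→U (2); capacity 9 + 6 + 2 = 17.
This cut is saturated, so no flow can exceed 17.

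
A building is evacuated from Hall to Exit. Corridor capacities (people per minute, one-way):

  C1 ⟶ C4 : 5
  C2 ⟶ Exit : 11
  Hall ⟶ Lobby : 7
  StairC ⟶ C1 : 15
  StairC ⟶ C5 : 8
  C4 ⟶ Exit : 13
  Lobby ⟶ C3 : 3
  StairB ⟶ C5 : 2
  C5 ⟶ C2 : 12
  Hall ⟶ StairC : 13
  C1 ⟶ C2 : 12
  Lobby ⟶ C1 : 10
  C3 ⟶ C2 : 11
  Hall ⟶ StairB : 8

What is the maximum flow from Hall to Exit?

16

Augment Hall→StairB→C5→C2→Exit: bottleneck 2, flow now 2.
Augment Hall→Lobby→C1→C4→Exit: bottleneck 5, flow now 7.
Augment Hall→Lobby→C1→C2→Exit: bottleneck 2, flow now 9.
Augment Hall→StairC→C5→C2→Exit: bottleneck 7, flow now 16.
No augmenting path remains; maximum flow = 16.
In the residual graph, reachable from Hall: {Hall, StairB, Lobby, StairC, C5, C1, C3, C2}.
Min-cut edges: C1→C4 (5), C2→Exit (11); capacity 5 + 11 = 16.
This cut is saturated, so no flow can exceed 16.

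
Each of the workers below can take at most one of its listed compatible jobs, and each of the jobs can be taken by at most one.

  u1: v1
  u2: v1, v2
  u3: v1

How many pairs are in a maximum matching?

2

Unit-capacity flow: source→left, listed edges, right→sink; max matching = max flow.
Augmenting path u1→v1 (+1); matched 1.
Augmenting path u2→v2 (+1); matched 2.
No augmenting path remains; maximum matching = 2.
König certificate: {u2, v1} is a vertex cover of size 2 (every listed pair touches it), so no matching can be larger.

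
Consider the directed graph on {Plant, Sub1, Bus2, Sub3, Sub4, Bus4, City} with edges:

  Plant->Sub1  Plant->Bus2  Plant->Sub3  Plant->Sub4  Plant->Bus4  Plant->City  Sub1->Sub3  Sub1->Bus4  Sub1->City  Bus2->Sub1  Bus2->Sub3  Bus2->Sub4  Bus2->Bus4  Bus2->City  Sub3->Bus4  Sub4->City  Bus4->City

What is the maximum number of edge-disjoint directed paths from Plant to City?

Assign every edge capacity 1; by Menger, the answer equals the max flow.
Path Plant→City (+1); total 1.
Path Plant→Sub1→City (+1); total 2.
Path Plant→Bus2→City (+1); total 3.
Path Plant→Sub4→City (+1); total 4.
Path Plant→Bus4→City (+1); total 5.
No residual Plant→City path; max flow = 5.
Certifying cut of size 5: {Bus4→City, Plant→Bus2, Plant→City, Plant→Sub1, Plant→Sub4}.

5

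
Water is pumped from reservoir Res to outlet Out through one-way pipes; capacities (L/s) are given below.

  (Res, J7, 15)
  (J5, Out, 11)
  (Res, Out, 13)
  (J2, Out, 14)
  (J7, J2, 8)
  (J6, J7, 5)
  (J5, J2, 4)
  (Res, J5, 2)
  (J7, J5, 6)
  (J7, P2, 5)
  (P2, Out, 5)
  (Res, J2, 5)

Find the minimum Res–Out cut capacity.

Augment Res→Out: bottleneck 13, flow now 13.
Augment Res→J5→Out: bottleneck 2, flow now 15.
Augment Res→J2→Out: bottleneck 5, flow now 20.
Augment Res→J7→J5→Out: bottleneck 6, flow now 26.
Augment Res→J7→J2→Out: bottleneck 8, flow now 34.
Augment Res→J7→P2→Out: bottleneck 1, flow now 35.
No augmenting path remains; maximum flow = 35.
By max-flow min-cut, the minimum cut capacity equals the max flow.
In the residual graph, reachable from Res: {Res}.
Min-cut edges: Res→J7 (15), Res→J5 (2), Res→J2 (5), Res→Out (13); capacity 15 + 2 + 5 + 13 = 35.

35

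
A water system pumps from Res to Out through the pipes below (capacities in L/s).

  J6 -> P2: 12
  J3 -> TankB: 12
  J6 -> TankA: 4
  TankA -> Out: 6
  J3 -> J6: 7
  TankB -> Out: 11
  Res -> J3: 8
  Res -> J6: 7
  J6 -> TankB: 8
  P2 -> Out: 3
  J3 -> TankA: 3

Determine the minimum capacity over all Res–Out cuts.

15

Augment Res→J3→TankA→Out: bottleneck 3, flow now 3.
Augment Res→J3→TankB→Out: bottleneck 5, flow now 8.
Augment Res→J6→TankA→Out: bottleneck 3, flow now 11.
Augment Res→J6→TankB→Out: bottleneck 4, flow now 15.
No augmenting path remains; maximum flow = 15.
By max-flow min-cut, the minimum cut capacity equals the max flow.
In the residual graph, reachable from Res: {Res}.
Min-cut edges: Res→J3 (8), Res→J6 (7); capacity 8 + 7 = 15.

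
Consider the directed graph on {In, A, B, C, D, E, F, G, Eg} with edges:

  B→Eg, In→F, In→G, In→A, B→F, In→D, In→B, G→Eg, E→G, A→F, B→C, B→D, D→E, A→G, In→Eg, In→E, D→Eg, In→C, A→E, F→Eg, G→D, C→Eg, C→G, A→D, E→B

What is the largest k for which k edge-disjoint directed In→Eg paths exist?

6

Assign every edge capacity 1; by Menger, the answer equals the max flow.
Path In→Eg (+1); total 1.
Path In→B→Eg (+1); total 2.
Path In→C→Eg (+1); total 3.
Path In→D→Eg (+1); total 4.
Path In→F→Eg (+1); total 5.
Path In→G→Eg (+1); total 6.
No residual In→Eg path; max flow = 6.
Certifying cut of size 6: {B→Eg, C→Eg, D→Eg, F→Eg, G→Eg, In→Eg}.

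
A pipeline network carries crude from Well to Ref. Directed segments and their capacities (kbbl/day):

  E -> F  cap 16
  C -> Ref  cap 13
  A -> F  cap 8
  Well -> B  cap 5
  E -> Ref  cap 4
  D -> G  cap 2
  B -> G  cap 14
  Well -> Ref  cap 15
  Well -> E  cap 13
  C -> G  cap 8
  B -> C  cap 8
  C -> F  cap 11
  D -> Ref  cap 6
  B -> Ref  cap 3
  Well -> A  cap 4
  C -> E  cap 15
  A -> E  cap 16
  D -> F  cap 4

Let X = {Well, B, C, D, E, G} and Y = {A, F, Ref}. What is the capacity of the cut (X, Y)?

76

Edges leaving {Well, B, C, D, E, G}: Well→A (4), Well→Ref (15), B→Ref (3), C→F (11), C→Ref (13), D→F (4), D→Ref (6), E→F (16), E→Ref (4).
Cut capacity = 4 + 15 + 3 + 11 + 13 + 4 + 6 + 16 + 4 = 76.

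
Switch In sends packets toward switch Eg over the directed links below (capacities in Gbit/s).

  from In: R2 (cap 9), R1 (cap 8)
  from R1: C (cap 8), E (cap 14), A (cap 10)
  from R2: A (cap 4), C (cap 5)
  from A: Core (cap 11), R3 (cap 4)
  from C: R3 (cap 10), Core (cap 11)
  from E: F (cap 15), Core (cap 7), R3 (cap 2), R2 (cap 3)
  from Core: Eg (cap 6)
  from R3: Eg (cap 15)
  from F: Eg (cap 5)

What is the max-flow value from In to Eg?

Augment In→R1→A→Core→Eg: bottleneck 6, flow now 6.
Augment In→R1→A→R3→Eg: bottleneck 2, flow now 8.
Augment In→R2→A→R3→Eg: bottleneck 2, flow now 10.
Augment In→R2→C→R3→Eg: bottleneck 5, flow now 15.
Augment In→R2→A→R1→C→R3→Eg: bottleneck 2, flow now 17. (uses reverse residual edge)
No augmenting path remains; maximum flow = 17.
In the residual graph, reachable from In: {In}.
Min-cut edges: In→R1 (8), In→R2 (9); capacity 8 + 9 = 17.
This cut is saturated, so no flow can exceed 17.

17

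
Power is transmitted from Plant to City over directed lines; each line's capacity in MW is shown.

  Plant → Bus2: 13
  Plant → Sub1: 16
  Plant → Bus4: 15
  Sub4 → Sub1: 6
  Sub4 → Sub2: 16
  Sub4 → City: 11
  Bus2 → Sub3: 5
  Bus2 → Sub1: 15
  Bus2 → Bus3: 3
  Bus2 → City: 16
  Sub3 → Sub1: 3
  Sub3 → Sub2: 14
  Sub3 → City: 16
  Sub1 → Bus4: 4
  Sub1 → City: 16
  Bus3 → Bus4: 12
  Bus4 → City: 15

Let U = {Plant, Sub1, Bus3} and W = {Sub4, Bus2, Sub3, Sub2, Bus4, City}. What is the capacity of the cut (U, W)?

Edges leaving {Plant, Sub1, Bus3}: Plant→Bus2 (13), Plant→Bus4 (15), Sub1→Bus4 (4), Sub1→City (16), Bus3→Bus4 (12).
Cut capacity = 13 + 15 + 4 + 16 + 12 = 60.

60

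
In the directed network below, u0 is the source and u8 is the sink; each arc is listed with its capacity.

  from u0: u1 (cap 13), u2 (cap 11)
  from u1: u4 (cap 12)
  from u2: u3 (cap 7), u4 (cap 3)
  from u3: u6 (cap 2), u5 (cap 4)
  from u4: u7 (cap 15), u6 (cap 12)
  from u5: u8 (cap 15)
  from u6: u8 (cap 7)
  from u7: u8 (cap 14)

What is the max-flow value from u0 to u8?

Augment u0→u1→u4→u6→u8: bottleneck 7, flow now 7.
Augment u0→u1→u4→u7→u8: bottleneck 5, flow now 12.
Augment u0→u2→u3→u5→u8: bottleneck 4, flow now 16.
Augment u0→u2→u4→u7→u8: bottleneck 3, flow now 19.
Augment u0→u2→u3→u6→u4→u7→u8: bottleneck 2, flow now 21. (uses reverse residual edge)
No augmenting path remains; maximum flow = 21.
In the residual graph, reachable from u0: {u0, u1, u2, u3}.
Min-cut edges: u1→u4 (12), u2→u4 (3), u3→u5 (4), u3→u6 (2); capacity 12 + 3 + 4 + 2 = 21.
This cut is saturated, so no flow can exceed 21.

21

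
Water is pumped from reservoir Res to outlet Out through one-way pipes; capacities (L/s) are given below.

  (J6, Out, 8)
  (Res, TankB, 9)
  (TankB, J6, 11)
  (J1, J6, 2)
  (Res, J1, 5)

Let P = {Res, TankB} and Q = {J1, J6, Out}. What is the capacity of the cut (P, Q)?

16

Edges leaving {Res, TankB}: Res→J1 (5), TankB→J6 (11).
Cut capacity = 5 + 11 = 16.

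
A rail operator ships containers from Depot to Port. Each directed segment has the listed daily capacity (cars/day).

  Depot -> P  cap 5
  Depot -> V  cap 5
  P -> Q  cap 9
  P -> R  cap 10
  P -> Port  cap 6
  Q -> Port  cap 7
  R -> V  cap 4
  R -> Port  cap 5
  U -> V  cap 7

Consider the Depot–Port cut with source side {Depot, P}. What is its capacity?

30

Edges leaving {Depot, P}: Depot→V (5), P→Q (9), P→R (10), P→Port (6).
Cut capacity = 5 + 9 + 10 + 6 = 30.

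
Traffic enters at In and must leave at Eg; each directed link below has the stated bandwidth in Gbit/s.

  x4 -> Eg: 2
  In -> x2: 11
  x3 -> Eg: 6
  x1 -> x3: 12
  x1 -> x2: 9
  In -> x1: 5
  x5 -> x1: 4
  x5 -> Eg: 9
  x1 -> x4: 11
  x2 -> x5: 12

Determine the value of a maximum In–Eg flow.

16

Augment In→x1→x3→Eg: bottleneck 5, flow now 5.
Augment In→x2→x5→Eg: bottleneck 9, flow now 14.
Augment In→x2→x5→x1→x3→Eg: bottleneck 1, flow now 15.
Augment In→x2→x5→x1→x4→Eg: bottleneck 1, flow now 16.
No augmenting path remains; maximum flow = 16.
In the residual graph, reachable from In: {In}.
Min-cut edges: In→x1 (5), In→x2 (11); capacity 5 + 11 = 16.
This cut is saturated, so no flow can exceed 16.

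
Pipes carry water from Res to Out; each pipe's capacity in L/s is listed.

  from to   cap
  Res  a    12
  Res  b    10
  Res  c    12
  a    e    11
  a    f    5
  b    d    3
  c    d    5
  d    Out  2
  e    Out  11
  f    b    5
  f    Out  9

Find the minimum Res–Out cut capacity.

Augment Res→a→e→Out: bottleneck 11, flow now 11.
Augment Res→a→f→Out: bottleneck 1, flow now 12.
Augment Res→b→d→Out: bottleneck 2, flow now 14.
No augmenting path remains; maximum flow = 14.
By max-flow min-cut, the minimum cut capacity equals the max flow.
In the residual graph, reachable from Res: {Res, b, c, d}.
Min-cut edges: Res→a (12), d→Out (2); capacity 12 + 2 = 14.

14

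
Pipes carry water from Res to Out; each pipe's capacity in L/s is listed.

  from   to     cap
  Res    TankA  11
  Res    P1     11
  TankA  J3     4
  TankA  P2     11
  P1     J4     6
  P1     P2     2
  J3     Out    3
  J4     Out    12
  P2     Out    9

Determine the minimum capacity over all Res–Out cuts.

18

Augment Res→TankA→J3→Out: bottleneck 3, flow now 3.
Augment Res→TankA→P2→Out: bottleneck 8, flow now 11.
Augment Res→P1→J4→Out: bottleneck 6, flow now 17.
Augment Res→P1→P2→Out: bottleneck 1, flow now 18.
No augmenting path remains; maximum flow = 18.
By max-flow min-cut, the minimum cut capacity equals the max flow.
In the residual graph, reachable from Res: {Res, TankA, P1, J3, P2}.
Min-cut edges: P1→J4 (6), J3→Out (3), P2→Out (9); capacity 6 + 3 + 9 = 18.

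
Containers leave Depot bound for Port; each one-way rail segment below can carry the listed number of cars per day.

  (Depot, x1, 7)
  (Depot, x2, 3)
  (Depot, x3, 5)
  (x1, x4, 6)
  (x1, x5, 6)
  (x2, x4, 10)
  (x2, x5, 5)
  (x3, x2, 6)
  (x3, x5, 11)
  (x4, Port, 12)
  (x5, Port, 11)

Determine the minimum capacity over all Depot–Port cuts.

15

Augment Depot→x1→x4→Port: bottleneck 6, flow now 6.
Augment Depot→x1→x5→Port: bottleneck 1, flow now 7.
Augment Depot→x2→x4→Port: bottleneck 3, flow now 10.
Augment Depot→x3→x5→Port: bottleneck 5, flow now 15.
No augmenting path remains; maximum flow = 15.
By max-flow min-cut, the minimum cut capacity equals the max flow.
In the residual graph, reachable from Depot: {Depot}.
Min-cut edges: Depot→x1 (7), Depot→x2 (3), Depot→x3 (5); capacity 7 + 3 + 5 = 15.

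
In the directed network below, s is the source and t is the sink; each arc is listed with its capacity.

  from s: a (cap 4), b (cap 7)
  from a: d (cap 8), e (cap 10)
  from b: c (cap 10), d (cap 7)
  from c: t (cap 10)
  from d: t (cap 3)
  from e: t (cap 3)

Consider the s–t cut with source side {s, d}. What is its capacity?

14

Edges leaving {s, d}: s→a (4), s→b (7), d→t (3).
Cut capacity = 4 + 7 + 3 = 14.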